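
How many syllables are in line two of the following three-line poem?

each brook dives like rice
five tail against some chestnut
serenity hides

7

Line two: five (1), tail (1), against (2), some (1), chestnut (2) → 7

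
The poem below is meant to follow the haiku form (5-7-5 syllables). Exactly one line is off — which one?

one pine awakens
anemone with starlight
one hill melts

The third line

Line 1: one(1) + pine(1) + awakens(3) = 5 ✓
Line 2: anemone(4) + with(1) + starlight(2) = 7 ✓
Line 3: one(1) + hill(1) + melts(1) = 3 (expected 5)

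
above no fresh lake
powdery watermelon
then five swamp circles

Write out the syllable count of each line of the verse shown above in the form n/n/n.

Line 1: "above no fresh lake": 2+1+1+1 = 5
Line 2: "powdery watermelon": 3+4 = 7
Line 3: "then five swamp circles": 1+1+1+2 = 5

5/7/5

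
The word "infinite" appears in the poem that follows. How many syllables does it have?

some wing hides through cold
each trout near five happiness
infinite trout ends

3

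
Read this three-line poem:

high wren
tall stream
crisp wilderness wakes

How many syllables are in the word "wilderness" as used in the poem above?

"wilderness" has 3 syllables.

3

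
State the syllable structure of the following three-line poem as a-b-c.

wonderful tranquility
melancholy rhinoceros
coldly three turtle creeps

Line 1: "wonderful tranquility": 3+4 = 7
Line 2: "melancholy rhinoceros": 4+4 = 8
Line 3: "coldly three turtle creeps": 2+1+2+1 = 6

7-8-6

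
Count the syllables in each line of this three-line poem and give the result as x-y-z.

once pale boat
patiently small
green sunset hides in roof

Line 1: once (1), pale (1), boat (1) → 3
Line 2: patiently (3), small (1) → 4
Line 3: green (1), sunset (2), hides (1), in (1), roof (1) → 6

3-4-6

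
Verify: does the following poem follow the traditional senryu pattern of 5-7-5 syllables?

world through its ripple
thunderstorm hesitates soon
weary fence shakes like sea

No

Line 1: world (1), through (1), its (1), ripple (2) → 5 ✓
Line 2: thunderstorm (3), hesitates (3), soon (1) → 7 ✓
Line 3: weary (2), fence (1), shakes (1), like (1), sea (1) → 6 (expected 5)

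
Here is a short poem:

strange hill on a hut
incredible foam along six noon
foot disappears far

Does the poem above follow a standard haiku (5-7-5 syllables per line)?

Line 1: strange (1), hill (1), on (1), a (1), hut (1) → 5 ✓
Line 2: incredible (4), foam (1), along (2), six (1), noon (1) → 9 (expected 7)
Line 3: foot (1), disappears (3), far (1) → 5 ✓

No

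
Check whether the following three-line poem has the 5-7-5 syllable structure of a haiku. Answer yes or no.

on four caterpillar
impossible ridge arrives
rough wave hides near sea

No

Line 1: on(1) + four(1) + caterpillar(4) = 6 (expected 5)
Line 2: impossible(4) + ridge(1) + arrives(2) = 7 ✓
Line 3: rough(1) + wave(1) + hides(1) + near(1) + sea(1) = 5 ✓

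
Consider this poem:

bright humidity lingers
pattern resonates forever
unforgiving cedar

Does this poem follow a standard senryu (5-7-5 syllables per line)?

Line 1: bright (1), humidity (4), lingers (2) → 7 (expected 5)
Line 2: pattern (2), resonates (3), forever (3) → 8 (expected 7)
Line 3: unforgiving (4), cedar (2) → 6 (expected 5)

No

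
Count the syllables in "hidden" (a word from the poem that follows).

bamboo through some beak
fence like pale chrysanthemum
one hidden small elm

2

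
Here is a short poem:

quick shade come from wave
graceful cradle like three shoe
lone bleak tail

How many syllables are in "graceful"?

2

"graceful" has 2 syllables.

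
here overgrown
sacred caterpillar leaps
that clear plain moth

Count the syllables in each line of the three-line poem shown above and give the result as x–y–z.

Line 1: here(1) + overgrown(3) = 4
Line 2: sacred(2) + caterpillar(4) + leaps(1) = 7
Line 3: that(1) + clear(1) + plain(1) + moth(1) = 4

4–7–4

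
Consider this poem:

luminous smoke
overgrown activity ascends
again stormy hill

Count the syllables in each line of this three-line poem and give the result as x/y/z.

Line 1: luminous(3) + smoke(1) = 4
Line 2: overgrown(3) + activity(4) + ascends(2) = 9
Line 3: again(2) + stormy(2) + hill(1) = 5

4/9/5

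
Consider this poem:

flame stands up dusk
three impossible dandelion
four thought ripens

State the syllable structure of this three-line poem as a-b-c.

Line 1: flame(1) + stands(1) + up(1) + dusk(1) = 4
Line 2: three(1) + impossible(4) + dandelion(4) = 9
Line 3: four(1) + thought(1) + ripens(2) = 4

4-9-4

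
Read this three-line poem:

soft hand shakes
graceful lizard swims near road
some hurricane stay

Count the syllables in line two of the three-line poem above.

7

Line two: graceful (2), lizard (2), swims (1), near (1), road (1) → 7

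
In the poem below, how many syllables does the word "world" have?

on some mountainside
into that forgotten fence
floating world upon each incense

1

"world" has 1 syllable.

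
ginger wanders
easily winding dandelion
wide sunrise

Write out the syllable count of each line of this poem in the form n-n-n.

4-9-3

Line 1: ginger (2), wanders (2) → 4
Line 2: easily (3), winding (2), dandelion (4) → 9
Line 3: wide (1), sunrise (2) → 3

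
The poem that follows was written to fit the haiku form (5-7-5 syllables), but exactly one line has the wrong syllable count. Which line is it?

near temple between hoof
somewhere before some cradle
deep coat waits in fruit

Line 1: near (1), temple (2), between (2), hoof (1) → 6 (expected 5)
Line 2: somewhere (2), before (2), some (1), cradle (2) → 7 ✓
Line 3: deep (1), coat (1), waits (1), in (1), fruit (1) → 5 ✓

Line 1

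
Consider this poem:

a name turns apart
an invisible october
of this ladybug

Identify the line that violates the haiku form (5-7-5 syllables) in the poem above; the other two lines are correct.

The second line

Line 1: a (1), name (1), turns (1), apart (2) → 5 ✓
Line 2: an (1), invisible (4), october (3) → 8 (expected 7)
Line 3: of (1), this (1), ladybug (3) → 5 ✓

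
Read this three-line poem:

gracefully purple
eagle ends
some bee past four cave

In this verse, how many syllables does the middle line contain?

3

The middle line: "eagle ends": 2+1 = 3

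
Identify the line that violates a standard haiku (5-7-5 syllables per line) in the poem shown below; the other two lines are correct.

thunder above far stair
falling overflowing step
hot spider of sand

The first line

Line 1: thunder(2) + above(2) + far(1) + stair(1) = 6 (expected 5)
Line 2: falling(2) + overflowing(4) + step(1) = 7 ✓
Line 3: hot(1) + spider(2) + of(1) + sand(1) = 5 ✓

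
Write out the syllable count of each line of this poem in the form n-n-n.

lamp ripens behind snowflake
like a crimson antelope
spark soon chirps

Line 1: "lamp ripens behind snowflake": 1+2+2+2 = 7
Line 2: "like a crimson antelope": 1+1+2+3 = 7
Line 3: "spark soon chirps": 1+1+1 = 3

7-7-3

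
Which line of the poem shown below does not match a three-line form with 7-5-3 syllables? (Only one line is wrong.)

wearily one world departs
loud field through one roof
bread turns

Line 1: "wearily one world departs": 3+1+1+2 = 7 ✓
Line 2: "loud field through one roof": 1+1+1+1+1 = 5 ✓
Line 3: "bread turns": 1+1 = 2 (expected 3)

Line 3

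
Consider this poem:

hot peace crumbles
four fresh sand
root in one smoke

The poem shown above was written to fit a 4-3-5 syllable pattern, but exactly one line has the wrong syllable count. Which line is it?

Line 1: hot(1) + peace(1) + crumbles(2) = 4 ✓
Line 2: four(1) + fresh(1) + sand(1) = 3 ✓
Line 3: root(1) + in(1) + one(1) + smoke(1) = 4 (expected 5)

The third line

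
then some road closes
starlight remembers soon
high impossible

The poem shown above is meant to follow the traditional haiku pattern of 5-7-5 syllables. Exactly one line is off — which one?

Line 2

Line 1: then(1) + some(1) + road(1) + closes(2) = 5 ✓
Line 2: starlight(2) + remembers(3) + soon(1) = 6 (expected 7)
Line 3: high(1) + impossible(4) = 5 ✓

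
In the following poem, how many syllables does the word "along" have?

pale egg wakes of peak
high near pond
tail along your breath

2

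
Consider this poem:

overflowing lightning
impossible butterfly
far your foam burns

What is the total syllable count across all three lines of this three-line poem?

Line 1: overflowing (4), lightning (2) → 6
Line 2: impossible (4), butterfly (3) → 7
Line 3: far (1), your (1), foam (1), burns (1) → 4
Total: 6 + 7 + 4 = 17

17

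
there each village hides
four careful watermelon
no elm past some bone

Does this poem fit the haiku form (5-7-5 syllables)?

Yes

Line 1: "there each village hides": 1+1+2+1 = 5 ✓
Line 2: "four careful watermelon": 1+2+4 = 7 ✓
Line 3: "no elm past some bone": 1+1+1+1+1 = 5 ✓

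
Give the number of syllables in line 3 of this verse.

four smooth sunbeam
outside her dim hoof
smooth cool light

3

Line 3: "smooth cool light": 1+1+1 = 3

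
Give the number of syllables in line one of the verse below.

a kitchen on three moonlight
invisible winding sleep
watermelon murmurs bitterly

Line one: a (1), kitchen (2), on (1), three (1), moonlight (2) → 7

7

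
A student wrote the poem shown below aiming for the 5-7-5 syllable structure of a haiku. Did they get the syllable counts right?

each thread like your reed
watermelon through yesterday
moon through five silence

Line 1: each (1), thread (1), like (1), your (1), reed (1) → 5 ✓
Line 2: watermelon (4), through (1), yesterday (3) → 8 (expected 7)
Line 3: moon (1), through (1), five (1), silence (2) → 5 ✓

No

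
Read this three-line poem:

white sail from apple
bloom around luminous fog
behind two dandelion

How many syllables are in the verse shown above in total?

Line 1: "white sail from apple": 1+1+1+2 = 5
Line 2: "bloom around luminous fog": 1+2+3+1 = 7
Line 3: "behind two dandelion": 2+1+4 = 7
Total: 5 + 7 + 7 = 19

19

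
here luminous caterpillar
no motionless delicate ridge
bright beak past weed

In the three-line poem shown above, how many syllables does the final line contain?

The final line: bright(1) + beak(1) + past(1) + weed(1) = 4

4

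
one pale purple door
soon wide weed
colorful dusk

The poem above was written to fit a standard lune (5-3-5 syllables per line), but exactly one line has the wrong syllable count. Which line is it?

Line 3

Line 1: one(1) + pale(1) + purple(2) + door(1) = 5 ✓
Line 2: soon(1) + wide(1) + weed(1) = 3 ✓
Line 3: colorful(3) + dusk(1) = 4 (expected 5)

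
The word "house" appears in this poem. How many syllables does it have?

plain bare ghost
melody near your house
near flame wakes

1

"house" has 1 syllable.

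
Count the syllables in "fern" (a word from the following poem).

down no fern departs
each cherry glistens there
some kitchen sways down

1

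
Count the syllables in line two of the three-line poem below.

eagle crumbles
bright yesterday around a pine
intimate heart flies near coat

Line two: "bright yesterday around a pine": 1+3+2+1+1 = 8

8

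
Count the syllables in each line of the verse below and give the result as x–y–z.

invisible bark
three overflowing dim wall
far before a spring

Line 1: "invisible bark": 4+1 = 5
Line 2: "three overflowing dim wall": 1+4+1+1 = 7
Line 3: "far before a spring": 1+2+1+1 = 5

5–7–5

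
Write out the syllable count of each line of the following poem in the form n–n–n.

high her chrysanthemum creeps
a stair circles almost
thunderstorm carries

7–6–5

Line 1: high (1), her (1), chrysanthemum (4), creeps (1) → 7
Line 2: a (1), stair (1), circles (2), almost (2) → 6
Line 3: thunderstorm (3), carries (2) → 5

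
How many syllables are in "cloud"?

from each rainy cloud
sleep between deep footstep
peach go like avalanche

1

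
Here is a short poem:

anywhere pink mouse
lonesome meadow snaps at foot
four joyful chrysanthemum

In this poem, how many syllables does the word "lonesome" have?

2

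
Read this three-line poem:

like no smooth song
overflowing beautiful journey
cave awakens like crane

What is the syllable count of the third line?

6

The third line: "cave awakens like crane": 1+3+1+1 = 6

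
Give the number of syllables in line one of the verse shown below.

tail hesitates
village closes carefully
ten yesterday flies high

Line one: tail (1), hesitates (3) → 4

4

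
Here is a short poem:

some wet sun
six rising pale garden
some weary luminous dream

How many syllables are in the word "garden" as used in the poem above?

2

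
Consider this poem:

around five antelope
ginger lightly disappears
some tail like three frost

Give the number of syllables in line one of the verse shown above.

6

Line one: around(2) + five(1) + antelope(3) = 6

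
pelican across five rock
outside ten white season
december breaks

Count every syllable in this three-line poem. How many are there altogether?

17

Line 1: pelican (3), across (2), five (1), rock (1) → 7
Line 2: outside (2), ten (1), white (1), season (2) → 6
Line 3: december (3), breaks (1) → 4
Total: 7 + 6 + 4 = 17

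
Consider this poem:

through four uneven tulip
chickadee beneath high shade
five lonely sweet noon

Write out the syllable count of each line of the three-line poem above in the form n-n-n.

Line 1: through (1), four (1), uneven (3), tulip (2) → 7
Line 2: chickadee (3), beneath (2), high (1), shade (1) → 7
Line 3: five (1), lonely (2), sweet (1), noon (1) → 5

7-7-5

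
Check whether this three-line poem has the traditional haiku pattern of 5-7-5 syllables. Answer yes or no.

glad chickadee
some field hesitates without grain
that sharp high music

Line 1: "glad chickadee": 1+3 = 4 (expected 5)
Line 2: "some field hesitates without grain": 1+1+3+2+1 = 8 (expected 7)
Line 3: "that sharp high music": 1+1+1+2 = 5 ✓

No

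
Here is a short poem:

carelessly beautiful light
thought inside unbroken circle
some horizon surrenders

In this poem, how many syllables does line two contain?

Line two: thought(1) + inside(2) + unbroken(3) + circle(2) = 8

8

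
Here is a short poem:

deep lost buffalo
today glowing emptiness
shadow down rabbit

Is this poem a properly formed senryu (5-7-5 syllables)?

Yes

Line 1: deep(1) + lost(1) + buffalo(3) = 5 ✓
Line 2: today(2) + glowing(2) + emptiness(3) = 7 ✓
Line 3: shadow(2) + down(1) + rabbit(2) = 5 ✓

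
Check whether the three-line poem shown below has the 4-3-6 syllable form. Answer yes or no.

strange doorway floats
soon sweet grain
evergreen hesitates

Line 1: "strange doorway floats": 1+2+1 = 4 ✓
Line 2: "soon sweet grain": 1+1+1 = 3 ✓
Line 3: "evergreen hesitates": 3+3 = 6 ✓

Yes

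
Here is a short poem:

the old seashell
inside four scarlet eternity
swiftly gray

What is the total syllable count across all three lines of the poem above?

16

Line 1: "the old seashell": 1+1+2 = 4
Line 2: "inside four scarlet eternity": 2+1+2+4 = 9
Line 3: "swiftly gray": 2+1 = 3
Total: 4 + 9 + 3 = 16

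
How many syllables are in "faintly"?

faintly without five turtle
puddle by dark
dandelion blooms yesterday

2

"faintly" has 2 syllables.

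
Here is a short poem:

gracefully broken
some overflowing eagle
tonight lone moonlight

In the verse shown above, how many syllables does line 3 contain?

5

Line 3: "tonight lone moonlight": 2+1+2 = 5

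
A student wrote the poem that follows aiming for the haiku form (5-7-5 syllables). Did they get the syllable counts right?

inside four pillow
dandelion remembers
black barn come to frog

Yes

Line 1: inside (2), four (1), pillow (2) → 5 ✓
Line 2: dandelion (4), remembers (3) → 7 ✓
Line 3: black (1), barn (1), come (1), to (1), frog (1) → 5 ✓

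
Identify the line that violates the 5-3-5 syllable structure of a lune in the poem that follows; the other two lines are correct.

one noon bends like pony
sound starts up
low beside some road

The first line

Line 1: one(1) + noon(1) + bends(1) + like(1) + pony(2) = 6 (expected 5)
Line 2: sound(1) + starts(1) + up(1) = 3 ✓
Line 3: low(1) + beside(2) + some(1) + road(1) = 5 ✓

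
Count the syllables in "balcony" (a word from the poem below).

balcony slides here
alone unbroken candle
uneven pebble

3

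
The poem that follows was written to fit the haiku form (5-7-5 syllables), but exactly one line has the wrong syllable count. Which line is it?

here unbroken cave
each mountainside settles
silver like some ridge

The second line

Line 1: "here unbroken cave": 1+3+1 = 5 ✓
Line 2: "each mountainside settles": 1+3+2 = 6 (expected 7)
Line 3: "silver like some ridge": 2+1+1+1 = 5 ✓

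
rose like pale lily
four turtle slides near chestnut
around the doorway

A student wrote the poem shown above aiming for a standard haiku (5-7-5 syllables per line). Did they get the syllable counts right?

Yes

Line 1: "rose like pale lily": 1+1+1+2 = 5 ✓
Line 2: "four turtle slides near chestnut": 1+2+1+1+2 = 7 ✓
Line 3: "around the doorway": 2+1+2 = 5 ✓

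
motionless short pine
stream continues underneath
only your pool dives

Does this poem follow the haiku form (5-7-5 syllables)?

Line 1: motionless (3), short (1), pine (1) → 5 ✓
Line 2: stream (1), continues (3), underneath (3) → 7 ✓
Line 3: only (2), your (1), pool (1), dives (1) → 5 ✓

Yes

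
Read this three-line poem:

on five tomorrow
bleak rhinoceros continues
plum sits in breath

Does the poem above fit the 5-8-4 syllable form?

Line 1: on (1), five (1), tomorrow (3) → 5 ✓
Line 2: bleak (1), rhinoceros (4), continues (3) → 8 ✓
Line 3: plum (1), sits (1), in (1), breath (1) → 4 ✓

Yes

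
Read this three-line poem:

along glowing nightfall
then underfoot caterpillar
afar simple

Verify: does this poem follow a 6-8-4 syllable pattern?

Yes

Line 1: along(2) + glowing(2) + nightfall(2) = 6 ✓
Line 2: then(1) + underfoot(3) + caterpillar(4) = 8 ✓
Line 3: afar(2) + simple(2) = 4 ✓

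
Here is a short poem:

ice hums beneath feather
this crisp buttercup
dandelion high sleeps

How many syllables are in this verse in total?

Line 1: ice (1), hums (1), beneath (2), feather (2) → 6
Line 2: this (1), crisp (1), buttercup (3) → 5
Line 3: dandelion (4), high (1), sleeps (1) → 6
Total: 6 + 5 + 6 = 17

17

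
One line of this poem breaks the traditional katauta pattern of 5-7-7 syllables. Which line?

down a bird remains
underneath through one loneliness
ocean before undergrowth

Line 2

Line 1: down (1), a (1), bird (1), remains (2) → 5 ✓
Line 2: underneath (3), through (1), one (1), loneliness (3) → 8 (expected 7)
Line 3: ocean (2), before (2), undergrowth (3) → 7 ✓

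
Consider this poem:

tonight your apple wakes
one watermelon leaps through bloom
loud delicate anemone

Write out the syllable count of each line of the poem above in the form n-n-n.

Line 1: tonight(2) + your(1) + apple(2) + wakes(1) = 6
Line 2: one(1) + watermelon(4) + leaps(1) + through(1) + bloom(1) = 8
Line 3: loud(1) + delicate(3) + anemone(4) = 8

6-8-8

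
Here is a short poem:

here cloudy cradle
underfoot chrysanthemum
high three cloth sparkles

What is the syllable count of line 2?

Line 2: "underfoot chrysanthemum": 3+4 = 7

7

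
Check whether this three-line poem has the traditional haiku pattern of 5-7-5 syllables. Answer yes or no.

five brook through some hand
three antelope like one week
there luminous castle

No

Line 1: "five brook through some hand": 1+1+1+1+1 = 5 ✓
Line 2: "three antelope like one week": 1+3+1+1+1 = 7 ✓
Line 3: "there luminous castle": 1+3+2 = 6 (expected 5)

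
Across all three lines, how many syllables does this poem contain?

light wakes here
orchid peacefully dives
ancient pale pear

13

Line 1: light(1) + wakes(1) + here(1) = 3
Line 2: orchid(2) + peacefully(3) + dives(1) = 6
Line 3: ancient(2) + pale(1) + pear(1) = 4
Total: 3 + 6 + 4 = 13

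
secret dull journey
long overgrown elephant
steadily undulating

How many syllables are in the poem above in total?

Line 1: "secret dull journey": 2+1+2 = 5
Line 2: "long overgrown elephant": 1+3+3 = 7
Line 3: "steadily undulating": 3+4 = 7
Total: 5 + 7 + 7 = 19

19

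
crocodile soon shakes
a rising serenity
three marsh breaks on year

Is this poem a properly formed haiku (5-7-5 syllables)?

Yes

Line 1: crocodile(3) + soon(1) + shakes(1) = 5 ✓
Line 2: a(1) + rising(2) + serenity(4) = 7 ✓
Line 3: three(1) + marsh(1) + breaks(1) + on(1) + year(1) = 5 ✓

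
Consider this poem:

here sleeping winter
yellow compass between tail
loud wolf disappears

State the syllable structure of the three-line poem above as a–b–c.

Line 1: "here sleeping winter": 1+2+2 = 5
Line 2: "yellow compass between tail": 2+2+2+1 = 7
Line 3: "loud wolf disappears": 1+1+3 = 5

5–7–5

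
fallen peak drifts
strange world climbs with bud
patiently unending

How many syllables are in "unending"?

3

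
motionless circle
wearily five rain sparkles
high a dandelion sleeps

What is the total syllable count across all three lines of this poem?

19

Line 1: motionless(3) + circle(2) = 5
Line 2: wearily(3) + five(1) + rain(1) + sparkles(2) = 7
Line 3: high(1) + a(1) + dandelion(4) + sleeps(1) = 7
Total: 5 + 7 + 7 = 19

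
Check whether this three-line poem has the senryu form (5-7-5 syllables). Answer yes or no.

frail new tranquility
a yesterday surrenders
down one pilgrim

No

Line 1: "frail new tranquility": 1+1+4 = 6 (expected 5)
Line 2: "a yesterday surrenders": 1+3+3 = 7 ✓
Line 3: "down one pilgrim": 1+1+2 = 4 (expected 5)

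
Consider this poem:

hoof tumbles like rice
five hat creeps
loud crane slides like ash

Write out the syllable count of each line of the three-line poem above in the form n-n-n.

Line 1: hoof (1), tumbles (2), like (1), rice (1) → 5
Line 2: five (1), hat (1), creeps (1) → 3
Line 3: loud (1), crane (1), slides (1), like (1), ash (1) → 5

5-3-5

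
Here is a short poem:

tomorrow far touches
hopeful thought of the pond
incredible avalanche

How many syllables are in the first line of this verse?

6

The first line: tomorrow (3), far (1), touches (2) → 6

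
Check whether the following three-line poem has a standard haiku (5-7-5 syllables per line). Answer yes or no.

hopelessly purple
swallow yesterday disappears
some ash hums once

No

Line 1: "hopelessly purple": 3+2 = 5 ✓
Line 2: "swallow yesterday disappears": 2+3+3 = 8 (expected 7)
Line 3: "some ash hums once": 1+1+1+1 = 4 (expected 5)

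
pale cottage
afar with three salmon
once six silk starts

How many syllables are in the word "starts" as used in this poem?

1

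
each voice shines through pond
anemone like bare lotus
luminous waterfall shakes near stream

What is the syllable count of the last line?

9

The last line: luminous(3) + waterfall(3) + shakes(1) + near(1) + stream(1) = 9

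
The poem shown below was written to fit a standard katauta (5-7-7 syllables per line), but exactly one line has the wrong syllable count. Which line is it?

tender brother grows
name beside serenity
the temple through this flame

Line 1: tender (2), brother (2), grows (1) → 5 ✓
Line 2: name (1), beside (2), serenity (4) → 7 ✓
Line 3: the (1), temple (2), through (1), this (1), flame (1) → 6 (expected 7)

The third line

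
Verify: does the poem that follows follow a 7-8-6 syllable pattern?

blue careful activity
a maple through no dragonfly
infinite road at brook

Yes

Line 1: blue(1) + careful(2) + activity(4) = 7 ✓
Line 2: a(1) + maple(2) + through(1) + no(1) + dragonfly(3) = 8 ✓
Line 3: infinite(3) + road(1) + at(1) + brook(1) = 6 ✓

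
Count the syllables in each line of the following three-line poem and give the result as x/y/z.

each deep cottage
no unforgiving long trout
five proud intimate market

Line 1: "each deep cottage": 1+1+2 = 4
Line 2: "no unforgiving long trout": 1+4+1+1 = 7
Line 3: "five proud intimate market": 1+1+3+2 = 7

4/7/7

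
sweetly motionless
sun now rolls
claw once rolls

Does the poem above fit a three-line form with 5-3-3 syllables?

Yes

Line 1: sweetly (2), motionless (3) → 5 ✓
Line 2: sun (1), now (1), rolls (1) → 3 ✓
Line 3: claw (1), once (1), rolls (1) → 3 ✓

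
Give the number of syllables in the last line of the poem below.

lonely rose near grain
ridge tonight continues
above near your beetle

The last line: "above near your beetle": 2+1+1+2 = 6

6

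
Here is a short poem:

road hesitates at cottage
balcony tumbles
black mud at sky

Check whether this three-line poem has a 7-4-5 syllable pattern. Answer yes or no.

No

Line 1: road (1), hesitates (3), at (1), cottage (2) → 7 ✓
Line 2: balcony (3), tumbles (2) → 5 (expected 4)
Line 3: black (1), mud (1), at (1), sky (1) → 4 (expected 5)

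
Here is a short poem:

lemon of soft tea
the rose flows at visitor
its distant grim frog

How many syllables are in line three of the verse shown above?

5

Line three: its(1) + distant(2) + grim(1) + frog(1) = 5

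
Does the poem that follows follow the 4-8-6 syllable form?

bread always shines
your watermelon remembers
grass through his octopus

Line 1: "bread always shines": 1+2+1 = 4 ✓
Line 2: "your watermelon remembers": 1+4+3 = 8 ✓
Line 3: "grass through his octopus": 1+1+1+3 = 6 ✓

Yes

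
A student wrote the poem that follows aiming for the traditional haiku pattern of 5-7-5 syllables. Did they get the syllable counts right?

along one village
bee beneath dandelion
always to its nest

Line 1: "along one village": 2+1+2 = 5 ✓
Line 2: "bee beneath dandelion": 1+2+4 = 7 ✓
Line 3: "always to its nest": 2+1+1+1 = 5 ✓

Yes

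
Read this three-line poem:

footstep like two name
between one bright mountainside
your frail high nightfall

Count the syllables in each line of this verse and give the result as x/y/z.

5/7/5

Line 1: footstep (2), like (1), two (1), name (1) → 5
Line 2: between (2), one (1), bright (1), mountainside (3) → 7
Line 3: your (1), frail (1), high (1), nightfall (2) → 5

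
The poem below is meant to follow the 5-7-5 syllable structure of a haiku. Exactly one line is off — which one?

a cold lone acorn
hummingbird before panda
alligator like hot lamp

Line 1: "a cold lone acorn": 1+1+1+2 = 5 ✓
Line 2: "hummingbird before panda": 3+2+2 = 7 ✓
Line 3: "alligator like hot lamp": 4+1+1+1 = 7 (expected 5)

The third line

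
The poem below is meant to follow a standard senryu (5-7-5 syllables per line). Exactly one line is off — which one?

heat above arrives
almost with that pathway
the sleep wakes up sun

Line 1: heat (1), above (2), arrives (2) → 5 ✓
Line 2: almost (2), with (1), that (1), pathway (2) → 6 (expected 7)
Line 3: the (1), sleep (1), wakes (1), up (1), sun (1) → 5 ✓

Line 2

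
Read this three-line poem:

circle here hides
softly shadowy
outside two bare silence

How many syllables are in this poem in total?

Line 1: circle(2) + here(1) + hides(1) = 4
Line 2: softly(2) + shadowy(3) = 5
Line 3: outside(2) + two(1) + bare(1) + silence(2) = 6
Total: 4 + 5 + 6 = 15

15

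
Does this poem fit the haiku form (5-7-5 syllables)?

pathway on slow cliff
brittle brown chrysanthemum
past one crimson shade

Line 1: pathway(2) + on(1) + slow(1) + cliff(1) = 5 ✓
Line 2: brittle(2) + brown(1) + chrysanthemum(4) = 7 ✓
Line 3: past(1) + one(1) + crimson(2) + shade(1) = 5 ✓

Yes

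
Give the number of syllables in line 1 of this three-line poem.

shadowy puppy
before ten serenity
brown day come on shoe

5

Line 1: shadowy(3) + puppy(2) = 5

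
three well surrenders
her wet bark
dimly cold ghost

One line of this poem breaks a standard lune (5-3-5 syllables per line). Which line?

Line 3

Line 1: three (1), well (1), surrenders (3) → 5 ✓
Line 2: her (1), wet (1), bark (1) → 3 ✓
Line 3: dimly (2), cold (1), ghost (1) → 4 (expected 5)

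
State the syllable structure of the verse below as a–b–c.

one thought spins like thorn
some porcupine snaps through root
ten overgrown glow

5–7–5

Line 1: one (1), thought (1), spins (1), like (1), thorn (1) → 5
Line 2: some (1), porcupine (3), snaps (1), through (1), root (1) → 7
Line 3: ten (1), overgrown (3), glow (1) → 5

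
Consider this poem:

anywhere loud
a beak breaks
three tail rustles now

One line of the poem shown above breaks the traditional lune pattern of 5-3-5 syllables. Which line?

The first line

Line 1: anywhere(3) + loud(1) = 4 (expected 5)
Line 2: a(1) + beak(1) + breaks(1) = 3 ✓
Line 3: three(1) + tail(1) + rustles(2) + now(1) = 5 ✓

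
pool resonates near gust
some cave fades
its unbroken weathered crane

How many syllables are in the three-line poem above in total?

16

Line 1: "pool resonates near gust": 1+3+1+1 = 6
Line 2: "some cave fades": 1+1+1 = 3
Line 3: "its unbroken weathered crane": 1+3+2+1 = 7
Total: 6 + 3 + 7 = 16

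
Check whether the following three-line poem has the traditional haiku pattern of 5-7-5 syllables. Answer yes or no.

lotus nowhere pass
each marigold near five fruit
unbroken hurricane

No

Line 1: lotus (2), nowhere (2), pass (1) → 5 ✓
Line 2: each (1), marigold (3), near (1), five (1), fruit (1) → 7 ✓
Line 3: unbroken (3), hurricane (3) → 6 (expected 5)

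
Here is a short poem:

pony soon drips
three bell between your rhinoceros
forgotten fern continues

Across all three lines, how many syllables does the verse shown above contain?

Line 1: "pony soon drips": 2+1+1 = 4
Line 2: "three bell between your rhinoceros": 1+1+2+1+4 = 9
Line 3: "forgotten fern continues": 3+1+3 = 7
Total: 4 + 9 + 7 = 20

20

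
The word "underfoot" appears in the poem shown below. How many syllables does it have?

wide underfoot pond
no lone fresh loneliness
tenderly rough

3

"underfoot" has 3 syllables.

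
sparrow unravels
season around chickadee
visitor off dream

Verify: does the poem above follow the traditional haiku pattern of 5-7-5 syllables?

Line 1: "sparrow unravels": 2+3 = 5 ✓
Line 2: "season around chickadee": 2+2+3 = 7 ✓
Line 3: "visitor off dream": 3+1+1 = 5 ✓

Yes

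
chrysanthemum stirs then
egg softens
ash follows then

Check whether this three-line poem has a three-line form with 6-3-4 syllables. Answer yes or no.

Yes

Line 1: "chrysanthemum stirs then": 4+1+1 = 6 ✓
Line 2: "egg softens": 1+2 = 3 ✓
Line 3: "ash follows then": 1+2+1 = 4 ✓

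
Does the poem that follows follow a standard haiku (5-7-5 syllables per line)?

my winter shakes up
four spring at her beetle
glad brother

No

Line 1: my(1) + winter(2) + shakes(1) + up(1) = 5 ✓
Line 2: four(1) + spring(1) + at(1) + her(1) + beetle(2) = 6 (expected 7)
Line 3: glad(1) + brother(2) = 3 (expected 5)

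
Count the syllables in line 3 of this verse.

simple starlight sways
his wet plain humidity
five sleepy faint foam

5

Line 3: five (1), sleepy (2), faint (1), foam (1) → 5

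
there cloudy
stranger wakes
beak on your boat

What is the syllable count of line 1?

3

Line 1: there (1), cloudy (2) → 3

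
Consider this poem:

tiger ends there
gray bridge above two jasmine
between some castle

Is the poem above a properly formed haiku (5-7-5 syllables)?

No

Line 1: tiger(2) + ends(1) + there(1) = 4 (expected 5)
Line 2: gray(1) + bridge(1) + above(2) + two(1) + jasmine(2) = 7 ✓
Line 3: between(2) + some(1) + castle(2) = 5 ✓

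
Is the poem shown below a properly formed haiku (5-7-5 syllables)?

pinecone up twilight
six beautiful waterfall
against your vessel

Yes

Line 1: "pinecone up twilight": 2+1+2 = 5 ✓
Line 2: "six beautiful waterfall": 1+3+3 = 7 ✓
Line 3: "against your vessel": 2+1+2 = 5 ✓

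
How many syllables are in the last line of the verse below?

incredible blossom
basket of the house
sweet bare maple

The last line: sweet (1), bare (1), maple (2) → 4

4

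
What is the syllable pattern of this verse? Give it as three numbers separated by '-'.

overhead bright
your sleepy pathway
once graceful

4-5-3

Line 1: overhead(3) + bright(1) = 4
Line 2: your(1) + sleepy(2) + pathway(2) = 5
Line 3: once(1) + graceful(2) = 3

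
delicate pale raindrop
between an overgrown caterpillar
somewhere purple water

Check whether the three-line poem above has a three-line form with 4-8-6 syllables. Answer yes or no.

No

Line 1: delicate (3), pale (1), raindrop (2) → 6 (expected 4)
Line 2: between (2), an (1), overgrown (3), caterpillar (4) → 10 (expected 8)
Line 3: somewhere (2), purple (2), water (2) → 6 ✓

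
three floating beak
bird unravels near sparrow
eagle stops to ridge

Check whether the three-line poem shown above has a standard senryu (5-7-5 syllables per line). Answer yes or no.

No

Line 1: three(1) + floating(2) + beak(1) = 4 (expected 5)
Line 2: bird(1) + unravels(3) + near(1) + sparrow(2) = 7 ✓
Line 3: eagle(2) + stops(1) + to(1) + ridge(1) = 5 ✓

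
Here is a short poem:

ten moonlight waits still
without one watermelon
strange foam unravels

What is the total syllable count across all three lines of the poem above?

17

Line 1: "ten moonlight waits still": 1+2+1+1 = 5
Line 2: "without one watermelon": 2+1+4 = 7
Line 3: "strange foam unravels": 1+1+3 = 5
Total: 5 + 7 + 5 = 17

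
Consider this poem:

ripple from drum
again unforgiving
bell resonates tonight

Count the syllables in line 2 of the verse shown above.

6

Line 2: "again unforgiving": 2+4 = 6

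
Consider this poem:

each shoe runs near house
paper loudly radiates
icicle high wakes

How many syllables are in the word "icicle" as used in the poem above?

3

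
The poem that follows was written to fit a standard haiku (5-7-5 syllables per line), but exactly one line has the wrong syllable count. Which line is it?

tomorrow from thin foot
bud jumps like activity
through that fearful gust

Line 1: tomorrow(3) + from(1) + thin(1) + foot(1) = 6 (expected 5)
Line 2: bud(1) + jumps(1) + like(1) + activity(4) = 7 ✓
Line 3: through(1) + that(1) + fearful(2) + gust(1) = 5 ✓

The first line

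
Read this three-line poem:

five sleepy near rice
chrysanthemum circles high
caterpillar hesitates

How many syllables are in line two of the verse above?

Line two: chrysanthemum(4) + circles(2) + high(1) = 7

7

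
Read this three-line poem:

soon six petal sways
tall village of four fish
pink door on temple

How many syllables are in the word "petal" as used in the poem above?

"petal" has 2 syllables.

2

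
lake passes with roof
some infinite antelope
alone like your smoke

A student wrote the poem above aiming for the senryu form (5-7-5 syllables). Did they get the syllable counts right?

Line 1: lake (1), passes (2), with (1), roof (1) → 5 ✓
Line 2: some (1), infinite (3), antelope (3) → 7 ✓
Line 3: alone (2), like (1), your (1), smoke (1) → 5 ✓

Yes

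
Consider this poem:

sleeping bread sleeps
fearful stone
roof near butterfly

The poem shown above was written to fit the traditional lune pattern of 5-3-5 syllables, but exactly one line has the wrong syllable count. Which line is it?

The first line

Line 1: sleeping(2) + bread(1) + sleeps(1) = 4 (expected 5)
Line 2: fearful(2) + stone(1) = 3 ✓
Line 3: roof(1) + near(1) + butterfly(3) = 5 ✓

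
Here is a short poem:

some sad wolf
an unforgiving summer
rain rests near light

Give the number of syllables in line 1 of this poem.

Line 1: some(1) + sad(1) + wolf(1) = 3

3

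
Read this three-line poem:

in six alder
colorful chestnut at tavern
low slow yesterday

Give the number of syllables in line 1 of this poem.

4

Line 1: "in six alder": 1+1+2 = 4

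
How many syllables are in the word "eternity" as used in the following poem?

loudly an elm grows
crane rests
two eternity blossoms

4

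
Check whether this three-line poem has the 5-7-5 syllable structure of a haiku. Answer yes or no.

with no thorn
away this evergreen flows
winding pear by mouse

No

Line 1: with(1) + no(1) + thorn(1) = 3 (expected 5)
Line 2: away(2) + this(1) + evergreen(3) + flows(1) = 7 ✓
Line 3: winding(2) + pear(1) + by(1) + mouse(1) = 5 ✓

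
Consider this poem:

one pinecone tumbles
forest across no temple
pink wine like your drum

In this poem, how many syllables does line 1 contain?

5

Line 1: one (1), pinecone (2), tumbles (2) → 5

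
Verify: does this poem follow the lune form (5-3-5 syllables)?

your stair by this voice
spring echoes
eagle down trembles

Yes

Line 1: "your stair by this voice": 1+1+1+1+1 = 5 ✓
Line 2: "spring echoes": 1+2 = 3 ✓
Line 3: "eagle down trembles": 2+1+2 = 5 ✓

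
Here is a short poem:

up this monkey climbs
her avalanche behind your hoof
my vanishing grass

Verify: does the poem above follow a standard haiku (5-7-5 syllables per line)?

Line 1: up (1), this (1), monkey (2), climbs (1) → 5 ✓
Line 2: her (1), avalanche (3), behind (2), your (1), hoof (1) → 8 (expected 7)
Line 3: my (1), vanishing (3), grass (1) → 5 ✓

No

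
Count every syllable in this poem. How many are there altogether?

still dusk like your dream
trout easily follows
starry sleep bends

Line 1: still (1), dusk (1), like (1), your (1), dream (1) → 5
Line 2: trout (1), easily (3), follows (2) → 6
Line 3: starry (2), sleep (1), bends (1) → 4
Total: 5 + 6 + 4 = 15

15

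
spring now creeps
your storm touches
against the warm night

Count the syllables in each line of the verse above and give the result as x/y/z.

3/4/5

Line 1: spring (1), now (1), creeps (1) → 3
Line 2: your (1), storm (1), touches (2) → 4
Line 3: against (2), the (1), warm (1), night (1) → 5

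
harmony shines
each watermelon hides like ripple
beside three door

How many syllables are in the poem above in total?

17

Line 1: harmony(3) + shines(1) = 4
Line 2: each(1) + watermelon(4) + hides(1) + like(1) + ripple(2) = 9
Line 3: beside(2) + three(1) + door(1) = 4
Total: 4 + 9 + 4 = 17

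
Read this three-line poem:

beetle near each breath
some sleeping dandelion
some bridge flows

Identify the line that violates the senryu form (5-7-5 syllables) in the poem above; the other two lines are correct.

The third line

Line 1: beetle (2), near (1), each (1), breath (1) → 5 ✓
Line 2: some (1), sleeping (2), dandelion (4) → 7 ✓
Line 3: some (1), bridge (1), flows (1) → 3 (expected 5)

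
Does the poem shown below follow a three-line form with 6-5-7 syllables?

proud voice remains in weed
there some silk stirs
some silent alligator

No

Line 1: proud(1) + voice(1) + remains(2) + in(1) + weed(1) = 6 ✓
Line 2: there(1) + some(1) + silk(1) + stirs(1) = 4 (expected 5)
Line 3: some(1) + silent(2) + alligator(4) = 7 ✓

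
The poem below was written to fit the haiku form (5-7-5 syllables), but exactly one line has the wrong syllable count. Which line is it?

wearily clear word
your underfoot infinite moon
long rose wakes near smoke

Line 2

Line 1: "wearily clear word": 3+1+1 = 5 ✓
Line 2: "your underfoot infinite moon": 1+3+3+1 = 8 (expected 7)
Line 3: "long rose wakes near smoke": 1+1+1+1+1 = 5 ✓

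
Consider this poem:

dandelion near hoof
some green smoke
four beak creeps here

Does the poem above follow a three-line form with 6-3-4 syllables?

Line 1: dandelion (4), near (1), hoof (1) → 6 ✓
Line 2: some (1), green (1), smoke (1) → 3 ✓
Line 3: four (1), beak (1), creeps (1), here (1) → 4 ✓

Yes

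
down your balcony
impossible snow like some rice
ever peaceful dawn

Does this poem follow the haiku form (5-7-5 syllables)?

Line 1: down(1) + your(1) + balcony(3) = 5 ✓
Line 2: impossible(4) + snow(1) + like(1) + some(1) + rice(1) = 8 (expected 7)
Line 3: ever(2) + peaceful(2) + dawn(1) = 5 ✓

No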